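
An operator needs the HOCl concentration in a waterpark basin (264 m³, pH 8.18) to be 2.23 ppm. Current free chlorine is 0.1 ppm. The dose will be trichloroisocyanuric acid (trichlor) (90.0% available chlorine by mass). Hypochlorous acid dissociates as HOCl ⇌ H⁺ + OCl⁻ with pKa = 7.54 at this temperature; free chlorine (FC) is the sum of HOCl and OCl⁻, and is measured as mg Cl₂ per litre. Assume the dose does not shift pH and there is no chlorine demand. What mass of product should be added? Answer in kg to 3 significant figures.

3.48 kg

Volume: 264 m³ = 264,000 L.
[OCl⁻]/[HOCl] = 10^(pH − pKa) = 10^(8.18 − 7.54) = 4.365; fraction as HOCl = 1/(1 + 4.365) = 0.1864.
Free chlorine required for 2.23 ppm HOCl: 2.23 / 0.1864 = 11.96 ppm.
FC to add: 11.96 − 0.1 = 11.86 mg/L as Cl₂.
Cl₂ equivalent: 11.86 mg/L × 264,000 L = 3132 g.
Product at 90.0% available Cl: 3132 / 0.9 = 3480 g.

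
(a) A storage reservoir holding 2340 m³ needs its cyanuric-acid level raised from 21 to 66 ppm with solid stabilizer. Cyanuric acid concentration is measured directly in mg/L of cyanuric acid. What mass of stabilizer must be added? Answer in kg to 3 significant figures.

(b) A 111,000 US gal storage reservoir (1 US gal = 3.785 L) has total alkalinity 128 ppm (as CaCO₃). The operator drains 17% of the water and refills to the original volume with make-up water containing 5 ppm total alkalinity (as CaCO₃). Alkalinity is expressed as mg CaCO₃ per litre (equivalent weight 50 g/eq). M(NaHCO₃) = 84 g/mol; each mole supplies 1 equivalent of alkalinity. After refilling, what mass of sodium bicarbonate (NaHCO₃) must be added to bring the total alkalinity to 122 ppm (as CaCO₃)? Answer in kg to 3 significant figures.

(a) 105 kg; (b) 10.5 kg

(a) Volume: 2340 m³ = 2,340,000 L.
(a) CYA to add: (66 − 21) = 45 mg/L × 2,340,000 L = 105,300 g cyanuric acid.

(b) Volume: 111,000 US gal × 3.785 L/gal = 420,135 L.
(b) After draining 17% and refilling: 128 × 0.83 + 5 × 0.17 = 107.09 ppm.
(b) Deficit to target: 122 − 107.09 = 14.91 mg/L.
(b) As CaCO₃: 14.91 mg/L × 420,135 L = 6264 g; ÷ 50 g/eq ÷ 1 = 125.3 mol NaHCO₃.
(b) Mass: 125.3 × 84 = 10,520 g.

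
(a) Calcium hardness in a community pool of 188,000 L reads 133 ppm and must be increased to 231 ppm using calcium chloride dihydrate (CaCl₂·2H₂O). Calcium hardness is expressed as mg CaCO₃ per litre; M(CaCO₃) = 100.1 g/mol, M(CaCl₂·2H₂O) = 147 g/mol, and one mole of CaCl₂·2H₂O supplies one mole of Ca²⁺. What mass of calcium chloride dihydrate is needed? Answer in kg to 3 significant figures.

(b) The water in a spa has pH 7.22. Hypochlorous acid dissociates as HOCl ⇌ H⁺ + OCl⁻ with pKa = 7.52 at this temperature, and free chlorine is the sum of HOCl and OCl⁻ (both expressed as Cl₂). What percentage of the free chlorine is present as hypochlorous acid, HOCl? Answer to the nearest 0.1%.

(a) Hardness to add: (231 − 133) = 98 mg/L as CaCO₃ × 188,000 L = 18,420 g as CaCO₃.
(a) Moles of Ca²⁺ (1 mol Ca²⁺ ≡ 1 mol CaCO₃): 18,420 / 100.1 g/mol = 184.1 mol.
(a) Mass of CaCl₂·2H₂O: 184.1 × 147 = 27,060 g.

(b) [OCl⁻]/[HOCl] = 10^(pH − pKa) = 10^(7.22 − 7.52) = 10^-0.30 = 0.5012.
(b) Fraction as HOCl = 1 / (1 + 0.5012) = 0.6661.

(a) 27.1 kg; (b) 66.6%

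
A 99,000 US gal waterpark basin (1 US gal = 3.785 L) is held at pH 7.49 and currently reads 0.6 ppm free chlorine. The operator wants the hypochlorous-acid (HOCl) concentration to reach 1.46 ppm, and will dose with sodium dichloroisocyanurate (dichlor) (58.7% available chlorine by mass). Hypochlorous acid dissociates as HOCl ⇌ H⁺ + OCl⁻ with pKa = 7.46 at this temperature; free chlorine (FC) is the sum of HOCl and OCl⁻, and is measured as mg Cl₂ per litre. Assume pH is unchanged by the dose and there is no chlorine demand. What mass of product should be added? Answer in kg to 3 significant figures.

Volume: 99,000 US gal × 3.785 L/gal = 374,715 L.
[OCl⁻]/[HOCl] = 10^(pH − pKa) = 10^(7.49 − 7.46) = 1.072; fraction as HOCl = 1/(1 + 1.072) = 0.4827.
Free chlorine required for 1.46 ppm HOCl: 1.46 / 0.4827 = 3.024 ppm.
FC to add: 3.024 − 0.6 = 2.424 mg/L as Cl₂.
Cl₂ equivalent: 2.424 mg/L × 374,715 L = 908.5 g.
Product at 58.7% available Cl: 908.5 / 0.587 = 1548 g.

1.55 kg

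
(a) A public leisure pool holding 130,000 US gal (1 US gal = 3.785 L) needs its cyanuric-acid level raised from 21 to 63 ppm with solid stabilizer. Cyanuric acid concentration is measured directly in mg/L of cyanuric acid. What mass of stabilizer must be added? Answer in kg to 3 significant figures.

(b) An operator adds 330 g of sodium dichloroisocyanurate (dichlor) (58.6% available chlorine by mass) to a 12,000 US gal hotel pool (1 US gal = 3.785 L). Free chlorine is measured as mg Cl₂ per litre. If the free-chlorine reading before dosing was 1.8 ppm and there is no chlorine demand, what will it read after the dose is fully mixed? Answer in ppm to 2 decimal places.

(a) 20.7 kg; (b) 6.06 ppm

(a) Volume: 130,000 US gal × 3.785 L/gal = 492,050 L.
(a) CYA to add: (63 − 21) = 42 mg/L × 492,050 L = 20,670 g cyanuric acid.

(b) Volume: 12,000 US gal × 3.785 L/gal = 45,420 L.
(b) Available chlorine delivered: 330 g × 0.586 = 193.4 g as Cl₂.
(b) Concentration rise: 193.4 g / 45,420 L = 4.258 mg/L = 4.26 ppm.
(b) Final FC: 1.8 + 4.26 = 6.06 ppm.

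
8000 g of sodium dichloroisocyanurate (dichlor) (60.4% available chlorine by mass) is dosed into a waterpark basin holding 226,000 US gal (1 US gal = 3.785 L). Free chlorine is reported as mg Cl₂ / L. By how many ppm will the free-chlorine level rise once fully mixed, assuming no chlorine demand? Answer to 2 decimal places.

5.65 ppm

Volume: 226,000 US gal × 3.785 L/gal = 855,410 L.
Available chlorine delivered: 8000 g × 0.604 = 4832 g as Cl₂.
Concentration rise: 4832 g / 855,410 L = 5.649 mg/L = 5.65 ppm.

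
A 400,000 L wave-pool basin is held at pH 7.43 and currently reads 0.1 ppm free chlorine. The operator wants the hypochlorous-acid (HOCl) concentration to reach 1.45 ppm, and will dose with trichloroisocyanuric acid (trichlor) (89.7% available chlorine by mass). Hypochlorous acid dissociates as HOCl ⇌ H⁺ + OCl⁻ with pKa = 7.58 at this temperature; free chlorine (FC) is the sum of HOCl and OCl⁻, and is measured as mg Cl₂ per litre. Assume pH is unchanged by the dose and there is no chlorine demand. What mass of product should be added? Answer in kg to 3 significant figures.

1.06 kg

[OCl⁻]/[HOCl] = 10^(pH − pKa) = 10^(7.43 − 7.58) = 0.7079; fraction as HOCl = 1/(1 + 0.7079) = 0.5855.
Free chlorine required for 1.45 ppm HOCl: 1.45 / 0.5855 = 2.477 ppm.
FC to add: 2.477 − 0.1 = 2.377 mg/L as Cl₂.
Cl₂ equivalent: 2.377 mg/L × 400,000 L = 950.6 g.
Product at 89.7% available Cl: 950.6 / 0.897 = 1060 g.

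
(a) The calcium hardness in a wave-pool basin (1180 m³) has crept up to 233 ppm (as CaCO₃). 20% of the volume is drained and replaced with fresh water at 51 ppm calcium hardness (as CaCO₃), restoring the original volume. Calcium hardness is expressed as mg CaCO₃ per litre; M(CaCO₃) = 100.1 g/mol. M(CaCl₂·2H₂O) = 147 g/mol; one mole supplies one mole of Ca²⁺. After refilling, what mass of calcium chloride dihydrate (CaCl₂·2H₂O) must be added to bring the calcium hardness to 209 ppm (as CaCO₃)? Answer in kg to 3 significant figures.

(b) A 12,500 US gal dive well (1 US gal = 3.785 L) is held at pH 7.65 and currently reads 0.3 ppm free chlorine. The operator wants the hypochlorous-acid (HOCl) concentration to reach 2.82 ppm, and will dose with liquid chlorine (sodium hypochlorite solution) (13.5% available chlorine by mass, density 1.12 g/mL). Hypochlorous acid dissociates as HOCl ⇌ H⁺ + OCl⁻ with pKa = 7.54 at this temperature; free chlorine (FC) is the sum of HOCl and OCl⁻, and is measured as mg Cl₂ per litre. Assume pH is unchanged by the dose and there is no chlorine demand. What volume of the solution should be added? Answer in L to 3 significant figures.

(a) 21.5 kg; (b) 1.93 L

(a) Volume: 1180 m³ = 1,180,000 L.
(a) After draining 20% and refilling: 233 × 0.80 + 51 × 0.20 = 196.6 ppm.
(a) Deficit to target: 209 − 196.6 = 12.4 mg/L.
(a) As CaCO₃: 12.4 mg/L × 1,180,000 L = 14,630 g; ÷ 100.1 = 146.2 mol Ca²⁺.
(a) Mass: 146.2 × 147 = 21,490 g.

(b) Volume: 12,500 US gal × 3.785 L/gal = 47,312 L.
(b) [OCl⁻]/[HOCl] = 10^(pH − pKa) = 10^(7.65 − 7.54) = 1.288; fraction as HOCl = 1/(1 + 1.288) = 0.437.
(b) Free chlorine required for 2.82 ppm HOCl: 2.82 / 0.437 = 6.453 ppm.
(b) FC to add: 6.453 − 0.3 = 6.153 mg/L as Cl₂.
(b) Cl₂ equivalent: 6.153 mg/L × 47,312 L = 291.1 g.
(b) Product at 13.5% available Cl: 291.1 / 0.135 = 2156 g.
(b) Volume: 2156 g ÷ 1.12 g/mL = 1925 mL.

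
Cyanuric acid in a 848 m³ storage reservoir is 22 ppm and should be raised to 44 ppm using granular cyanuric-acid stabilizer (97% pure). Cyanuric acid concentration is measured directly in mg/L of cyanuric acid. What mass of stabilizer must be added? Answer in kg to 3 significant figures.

Volume: 848 m³ = 848,000 L.
CYA to add: (44 − 22) = 22 mg/L × 848,000 L = 18,660 g cyanuric acid.
At 97% purity: 18,660 / 0.97 = 19,230 g product.

19.2 kg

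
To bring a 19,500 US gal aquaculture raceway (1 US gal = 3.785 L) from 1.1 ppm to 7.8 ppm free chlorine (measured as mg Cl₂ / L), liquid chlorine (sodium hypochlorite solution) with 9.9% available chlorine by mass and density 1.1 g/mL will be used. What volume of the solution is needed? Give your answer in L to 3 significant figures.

Volume: 19,500 US gal × 3.785 L/gal = 73,808 L.
Chlorine deficit: 7.8 − 1.1 = 6.7 ppm = 6.7 mg/L as Cl₂.
Cl₂ equivalent needed: 6.7 mg/L × 73,808 L = 494,500 mg = 494.5 g.
Product at 9.9% available chlorine: 494.5 / 0.099 = 4995 g.
Volume at density 1.1 g/mL: 4995 g ÷ 1.1 g/mL = 4541 mL.

4.54 L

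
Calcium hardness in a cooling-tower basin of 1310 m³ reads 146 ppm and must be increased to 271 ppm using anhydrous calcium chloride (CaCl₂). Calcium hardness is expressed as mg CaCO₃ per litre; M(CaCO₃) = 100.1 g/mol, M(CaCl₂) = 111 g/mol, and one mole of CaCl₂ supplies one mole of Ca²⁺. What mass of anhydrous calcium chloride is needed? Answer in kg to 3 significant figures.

Volume: 1310 m³ = 1,310,000 L.
Hardness to add: (271 − 146) = 125 mg/L as CaCO₃ × 1,310,000 L = 163,800 g as CaCO₃.
Moles of Ca²⁺ (1 mol Ca²⁺ ≡ 1 mol CaCO₃): 163,800 / 100.1 g/mol = 1636 mol.
Mass of CaCl₂: 1636 × 111 = 181,600 g.

182 kg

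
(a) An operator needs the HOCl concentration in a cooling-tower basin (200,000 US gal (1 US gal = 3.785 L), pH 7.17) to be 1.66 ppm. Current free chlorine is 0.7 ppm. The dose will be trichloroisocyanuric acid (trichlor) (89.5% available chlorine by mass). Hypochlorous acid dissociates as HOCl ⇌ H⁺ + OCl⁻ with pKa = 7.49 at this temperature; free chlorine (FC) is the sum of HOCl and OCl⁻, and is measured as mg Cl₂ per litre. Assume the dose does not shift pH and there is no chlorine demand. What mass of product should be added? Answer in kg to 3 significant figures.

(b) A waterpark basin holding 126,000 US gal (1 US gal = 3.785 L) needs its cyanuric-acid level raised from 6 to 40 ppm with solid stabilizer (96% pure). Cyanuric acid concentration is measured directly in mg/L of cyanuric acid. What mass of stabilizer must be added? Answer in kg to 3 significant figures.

(a) Volume: 200,000 US gal × 3.785 L/gal = 757,000 L.
(a) [OCl⁻]/[HOCl] = 10^(pH − pKa) = 10^(7.17 − 7.49) = 0.4786; fraction as HOCl = 1/(1 + 0.4786) = 0.6763.
(a) Free chlorine required for 1.66 ppm HOCl: 1.66 / 0.6763 = 2.455 ppm.
(a) FC to add: 2.455 − 0.7 = 1.755 mg/L as Cl₂.
(a) Cl₂ equivalent: 1.755 mg/L × 757,000 L = 1328 g.
(a) Product at 89.5% available Cl: 1328 / 0.895 = 1484 g.

(b) Volume: 126,000 US gal × 3.785 L/gal = 476,910 L.
(b) CYA to add: (40 − 6) = 34 mg/L × 476,910 L = 16,210 g cyanuric acid.
(b) At 96% purity: 16,210 / 0.96 = 16,890 g product.

(a) 1.48 kg; (b) 16.9 kg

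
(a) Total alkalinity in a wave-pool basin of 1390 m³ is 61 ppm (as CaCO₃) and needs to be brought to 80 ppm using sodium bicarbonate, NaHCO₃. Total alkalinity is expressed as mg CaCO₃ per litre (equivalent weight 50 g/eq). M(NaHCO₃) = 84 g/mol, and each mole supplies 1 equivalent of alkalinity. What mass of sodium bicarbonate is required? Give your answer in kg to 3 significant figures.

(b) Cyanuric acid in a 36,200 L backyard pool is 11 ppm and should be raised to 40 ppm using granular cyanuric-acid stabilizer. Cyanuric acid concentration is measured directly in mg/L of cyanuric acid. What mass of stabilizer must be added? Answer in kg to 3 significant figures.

(a) 44.4 kg; (b) 1.05 kg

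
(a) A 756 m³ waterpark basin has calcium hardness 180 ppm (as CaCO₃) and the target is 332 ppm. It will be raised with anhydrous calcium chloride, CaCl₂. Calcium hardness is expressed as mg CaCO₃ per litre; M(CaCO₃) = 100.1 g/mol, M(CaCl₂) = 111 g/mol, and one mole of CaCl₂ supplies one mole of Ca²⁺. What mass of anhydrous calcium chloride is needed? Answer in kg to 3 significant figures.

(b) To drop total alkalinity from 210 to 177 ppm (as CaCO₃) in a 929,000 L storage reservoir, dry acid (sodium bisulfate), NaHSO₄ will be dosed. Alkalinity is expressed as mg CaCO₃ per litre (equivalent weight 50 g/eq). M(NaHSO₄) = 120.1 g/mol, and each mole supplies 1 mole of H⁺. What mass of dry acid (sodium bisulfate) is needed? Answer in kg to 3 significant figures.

(a) 127 kg; (b) 73.6 kg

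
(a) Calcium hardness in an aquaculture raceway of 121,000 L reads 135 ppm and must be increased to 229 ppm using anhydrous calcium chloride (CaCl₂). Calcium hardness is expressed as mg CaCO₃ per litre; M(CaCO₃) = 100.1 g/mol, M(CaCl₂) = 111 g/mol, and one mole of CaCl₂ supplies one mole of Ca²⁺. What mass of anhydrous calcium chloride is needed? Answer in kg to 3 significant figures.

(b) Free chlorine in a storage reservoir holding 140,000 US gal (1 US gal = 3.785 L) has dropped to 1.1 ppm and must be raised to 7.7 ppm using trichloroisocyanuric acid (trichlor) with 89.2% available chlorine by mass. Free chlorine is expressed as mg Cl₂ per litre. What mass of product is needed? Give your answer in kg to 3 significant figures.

(a) 12.6 kg; (b) 3.92 kg

(a) Hardness to add: (229 − 135) = 94 mg/L as CaCO₃ × 121,000 L = 11,370 g as CaCO₃.
(a) Moles of Ca²⁺ (1 mol Ca²⁺ ≡ 1 mol CaCO₃): 11,370 / 100.1 g/mol = 113.6 mol.
(a) Mass of CaCl₂: 113.6 × 111 = 12,610 g.

(b) Volume: 140,000 US gal × 3.785 L/gal = 529,900 L.
(b) Chlorine deficit: 7.7 − 1.1 = 6.6 ppm = 6.6 mg/L as Cl₂.
(b) Cl₂ equivalent needed: 6.6 mg/L × 529,900 L = 3,497,000 mg = 3497 g.
(b) Product at 89.2% available chlorine: 3497 / 0.892 = 3921 g.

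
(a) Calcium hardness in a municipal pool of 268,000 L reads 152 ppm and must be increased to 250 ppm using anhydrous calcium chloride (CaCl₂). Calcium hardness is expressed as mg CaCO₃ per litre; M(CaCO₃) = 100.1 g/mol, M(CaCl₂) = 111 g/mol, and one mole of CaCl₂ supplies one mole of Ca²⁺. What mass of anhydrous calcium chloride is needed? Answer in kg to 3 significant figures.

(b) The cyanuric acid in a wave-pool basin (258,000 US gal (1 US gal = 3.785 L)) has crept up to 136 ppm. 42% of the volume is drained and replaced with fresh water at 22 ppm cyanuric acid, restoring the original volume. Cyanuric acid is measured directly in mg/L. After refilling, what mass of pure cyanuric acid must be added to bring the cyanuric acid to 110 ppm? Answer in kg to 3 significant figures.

(a) 29.1 kg; (b) 21.4 kg

(a) Hardness to add: (250 − 152) = 98 mg/L as CaCO₃ × 268,000 L = 26,260 g as CaCO₃.
(a) Moles of Ca²⁺ (1 mol Ca²⁺ ≡ 1 mol CaCO₃): 26,260 / 100.1 g/mol = 262.4 mol.
(a) Mass of CaCl₂: 262.4 × 111 = 29,120 g.

(b) Volume: 258,000 US gal × 3.785 L/gal = 976,530 L.
(b) After draining 42% and refilling: 136 × 0.58 + 22 × 0.42 = 88.12 ppm.
(b) Deficit to target: 110 − 88.12 = 21.88 mg/L.
(b) Mass: 21.88 mg/L × 976,530 L = 21,370 g cyanuric acid.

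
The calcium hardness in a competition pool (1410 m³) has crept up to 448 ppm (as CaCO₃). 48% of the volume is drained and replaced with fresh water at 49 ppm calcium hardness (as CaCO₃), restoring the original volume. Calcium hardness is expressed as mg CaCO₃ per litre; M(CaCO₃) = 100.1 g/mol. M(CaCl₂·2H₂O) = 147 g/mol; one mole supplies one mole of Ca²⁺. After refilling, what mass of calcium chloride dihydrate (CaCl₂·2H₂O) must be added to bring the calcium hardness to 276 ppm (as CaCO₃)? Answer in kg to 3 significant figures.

Volume: 1410 m³ = 1,410,000 L.
After draining 48% and refilling: 448 × 0.52 + 49 × 0.48 = 256.48 ppm.
Deficit to target: 276 − 256.48 = 19.52 mg/L.
As CaCO₃: 19.52 mg/L × 1,410,000 L = 27,520 g; ÷ 100.1 = 275 mol Ca²⁺.
Mass: 275 × 147 = 40,420 g.

40.4 kg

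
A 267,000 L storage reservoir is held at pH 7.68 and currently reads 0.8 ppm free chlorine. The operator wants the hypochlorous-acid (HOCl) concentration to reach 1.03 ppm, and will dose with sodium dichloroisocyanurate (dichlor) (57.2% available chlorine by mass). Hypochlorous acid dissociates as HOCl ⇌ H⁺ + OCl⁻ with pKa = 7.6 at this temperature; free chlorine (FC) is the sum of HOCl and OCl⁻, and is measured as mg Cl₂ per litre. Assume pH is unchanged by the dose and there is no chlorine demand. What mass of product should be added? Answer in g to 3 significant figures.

[OCl⁻]/[HOCl] = 10^(pH − pKa) = 10^(7.68 − 7.6) = 1.202; fraction as HOCl = 1/(1 + 1.202) = 0.4541.
Free chlorine required for 1.03 ppm HOCl: 1.03 / 0.4541 = 2.268 ppm.
FC to add: 2.268 − 0.8 = 1.468 mg/L as Cl₂.
Cl₂ equivalent: 1.468 mg/L × 267,000 L = 392 g.
Product at 57.2% available Cl: 392 / 0.572 = 685.4 g.

685 g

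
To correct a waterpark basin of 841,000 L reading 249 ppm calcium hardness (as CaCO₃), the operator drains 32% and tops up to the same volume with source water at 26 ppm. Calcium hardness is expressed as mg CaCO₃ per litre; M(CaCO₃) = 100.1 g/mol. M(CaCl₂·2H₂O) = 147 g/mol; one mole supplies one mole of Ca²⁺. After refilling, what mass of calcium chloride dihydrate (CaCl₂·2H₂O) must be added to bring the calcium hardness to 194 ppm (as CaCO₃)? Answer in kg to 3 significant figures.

20.2 kg

After draining 32% and refilling: 249 × 0.68 + 26 × 0.32 = 177.64 ppm.
Deficit to target: 194 − 177.64 = 16.36 mg/L.
As CaCO₃: 16.36 mg/L × 841,000 L = 13,760 g; ÷ 100.1 = 137.5 mol Ca²⁺.
Mass: 137.5 × 147 = 20,210 g.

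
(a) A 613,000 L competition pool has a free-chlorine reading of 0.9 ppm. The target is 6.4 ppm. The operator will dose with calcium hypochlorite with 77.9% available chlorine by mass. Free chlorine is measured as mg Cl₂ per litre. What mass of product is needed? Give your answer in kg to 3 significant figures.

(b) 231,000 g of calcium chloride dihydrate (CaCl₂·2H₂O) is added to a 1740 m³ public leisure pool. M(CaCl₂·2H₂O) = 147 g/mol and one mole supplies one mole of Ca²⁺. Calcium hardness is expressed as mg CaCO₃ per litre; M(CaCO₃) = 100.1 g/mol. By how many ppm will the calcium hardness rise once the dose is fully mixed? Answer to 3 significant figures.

(a) 4.33 kg; (b) 90.4 ppm

(a) Chlorine deficit: 6.4 − 0.9 = 5.5 ppm = 5.5 mg/L as Cl₂.
(a) Cl₂ equivalent needed: 5.5 mg/L × 613,000 L = 3,372,000 mg = 3372 g.
(a) Product at 77.9% available chlorine: 3372 / 0.779 = 4328 g.

(b) Volume: 1740 m³ = 1,740,000 L.
(b) Moles of Ca²⁺: 231,000 g ÷ 147 g/mol = 1571 mol.
(b) As CaCO₃: 1571 mol × 100.1 g/mol = 157,300 g.
(b) Rise: 157,300 g / 1,740,000 L × 1000 = 90.4 mg/L.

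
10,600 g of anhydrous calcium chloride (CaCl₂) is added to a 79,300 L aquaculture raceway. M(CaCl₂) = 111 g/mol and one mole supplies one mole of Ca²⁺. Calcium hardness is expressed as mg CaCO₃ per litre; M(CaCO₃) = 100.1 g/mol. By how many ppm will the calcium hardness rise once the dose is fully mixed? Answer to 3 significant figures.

121 ppm

Moles of Ca²⁺: 10,600 g ÷ 111 g/mol = 95.5 mol.
As CaCO₃: 95.5 mol × 100.1 g/mol = 9559 g.
Rise: 9559 g / 79,300 L × 1000 = 120.5 mg/L.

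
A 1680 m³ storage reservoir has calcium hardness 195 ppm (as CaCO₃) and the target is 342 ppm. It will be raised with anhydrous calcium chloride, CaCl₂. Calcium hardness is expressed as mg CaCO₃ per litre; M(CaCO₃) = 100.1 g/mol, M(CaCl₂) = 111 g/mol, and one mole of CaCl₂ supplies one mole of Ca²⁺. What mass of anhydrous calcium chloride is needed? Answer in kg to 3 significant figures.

Volume: 1680 m³ = 1,680,000 L.
Hardness to add: (342 − 195) = 147 mg/L as CaCO₃ × 1,680,000 L = 247,000 g as CaCO₃.
Moles of Ca²⁺ (1 mol Ca²⁺ ≡ 1 mol CaCO₃): 247,000 / 100.1 g/mol = 2467 mol.
Mass of CaCl₂: 2467 × 111 = 273,900 g.

274 kg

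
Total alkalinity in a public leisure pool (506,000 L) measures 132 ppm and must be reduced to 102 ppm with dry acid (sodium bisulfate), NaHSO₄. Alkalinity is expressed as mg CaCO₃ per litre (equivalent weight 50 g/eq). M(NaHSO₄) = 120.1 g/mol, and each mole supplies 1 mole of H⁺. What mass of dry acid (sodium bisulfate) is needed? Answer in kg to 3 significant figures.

36.5 kg

Alkalinity to neutralize: (132 − 102) = 30 mg/L as CaCO₃ × 506,000 L = 15,180 g as CaCO₃.
Equivalents of H⁺ required: 15,180 ÷ 50 g/eq = 303.6 eq = 303.6 mol NaHSO₄.
Mass of NaHSO₄: 303.6 × 120.1 = 36,460 g.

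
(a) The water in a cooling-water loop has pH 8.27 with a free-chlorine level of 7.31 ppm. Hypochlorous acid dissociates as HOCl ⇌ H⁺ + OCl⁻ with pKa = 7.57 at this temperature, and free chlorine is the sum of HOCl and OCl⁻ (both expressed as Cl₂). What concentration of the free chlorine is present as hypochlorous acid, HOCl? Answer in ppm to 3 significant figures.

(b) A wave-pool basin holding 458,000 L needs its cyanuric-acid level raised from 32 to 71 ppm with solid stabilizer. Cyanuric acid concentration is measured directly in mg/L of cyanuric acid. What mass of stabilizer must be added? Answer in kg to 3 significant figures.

(a) [OCl⁻]/[HOCl] = 10^(pH − pKa) = 10^(8.27 − 7.57) = 10^0.70 = 5.012.
(a) Fraction as HOCl = 1 / (1 + 5.012) = 0.1663.
(a) HOCl = 0.1663 × 7.31 ppm = 1.216 ppm.

(b) CYA to add: (71 − 32) = 39 mg/L × 458,000 L = 17,860 g cyanuric acid.

(a) 1.22 ppm; (b) 17.9 kg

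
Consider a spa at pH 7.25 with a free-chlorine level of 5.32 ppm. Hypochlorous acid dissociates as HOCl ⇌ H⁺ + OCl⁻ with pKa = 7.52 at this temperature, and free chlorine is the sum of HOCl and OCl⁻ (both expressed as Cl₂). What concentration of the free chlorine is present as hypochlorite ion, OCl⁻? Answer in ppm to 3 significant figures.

[OCl⁻]/[HOCl] = 10^(pH − pKa) = 10^(7.25 − 7.52) = 10^-0.27 = 0.537.
Fraction as HOCl = 1 / (1 + 0.537) = 0.6506.
OCl⁻ = (1 − 0.6506) × 5.32 ppm = 1.859 ppm.

1.86 ppm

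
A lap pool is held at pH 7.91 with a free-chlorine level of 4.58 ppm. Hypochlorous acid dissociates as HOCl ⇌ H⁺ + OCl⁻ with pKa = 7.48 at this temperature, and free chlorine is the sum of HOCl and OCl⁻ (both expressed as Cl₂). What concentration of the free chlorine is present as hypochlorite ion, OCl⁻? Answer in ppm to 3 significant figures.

3.34 ppm

[OCl⁻]/[HOCl] = 10^(pH − pKa) = 10^(7.91 − 7.48) = 10^0.43 = 2.692.
Fraction as HOCl = 1 / (1 + 2.692) = 0.2709.
OCl⁻ = (1 − 0.2709) × 4.58 ppm = 3.339 ppm.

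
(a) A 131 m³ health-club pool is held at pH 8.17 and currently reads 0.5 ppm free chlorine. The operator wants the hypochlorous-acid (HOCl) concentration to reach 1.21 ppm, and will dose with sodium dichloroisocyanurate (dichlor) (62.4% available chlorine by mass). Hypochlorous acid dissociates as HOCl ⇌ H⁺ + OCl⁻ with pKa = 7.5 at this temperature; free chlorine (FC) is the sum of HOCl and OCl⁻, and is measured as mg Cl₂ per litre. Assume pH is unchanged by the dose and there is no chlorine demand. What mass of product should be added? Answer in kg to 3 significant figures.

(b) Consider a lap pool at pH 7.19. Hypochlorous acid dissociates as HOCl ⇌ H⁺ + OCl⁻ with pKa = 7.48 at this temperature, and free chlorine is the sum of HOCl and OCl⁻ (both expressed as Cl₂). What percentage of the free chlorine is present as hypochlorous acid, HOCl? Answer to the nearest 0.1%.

(a) 1.34 kg; (b) 66.1%

(a) Volume: 131 m³ = 131,000 L.
(a) [OCl⁻]/[HOCl] = 10^(pH − pKa) = 10^(8.17 − 7.5) = 4.677; fraction as HOCl = 1/(1 + 4.677) = 0.1761.
(a) Free chlorine required for 1.21 ppm HOCl: 1.21 / 0.1761 = 6.87 ppm.
(a) FC to add: 6.87 − 0.5 = 6.37 mg/L as Cl₂.
(a) Cl₂ equivalent: 6.37 mg/L × 131,000 L = 834.4 g.
(a) Product at 62.4% available Cl: 834.4 / 0.624 = 1337 g.

(b) [OCl⁻]/[HOCl] = 10^(pH − pKa) = 10^(7.19 − 7.48) = 10^-0.29 = 0.5129.
(b) Fraction as HOCl = 1 / (1 + 0.5129) = 0.661.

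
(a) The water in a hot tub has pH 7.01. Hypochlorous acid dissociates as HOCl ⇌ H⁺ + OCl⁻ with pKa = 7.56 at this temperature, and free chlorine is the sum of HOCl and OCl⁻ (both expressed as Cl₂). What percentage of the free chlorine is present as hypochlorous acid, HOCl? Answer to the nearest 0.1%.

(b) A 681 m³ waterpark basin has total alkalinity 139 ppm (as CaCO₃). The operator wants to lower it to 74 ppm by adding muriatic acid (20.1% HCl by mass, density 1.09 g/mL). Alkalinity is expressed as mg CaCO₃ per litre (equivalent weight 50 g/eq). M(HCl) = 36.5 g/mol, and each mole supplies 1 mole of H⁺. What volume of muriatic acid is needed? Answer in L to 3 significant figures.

(a) [OCl⁻]/[HOCl] = 10^(pH − pKa) = 10^(7.01 − 7.56) = 10^-0.55 = 0.2818.
(a) Fraction as HOCl = 1 / (1 + 0.2818) = 0.7801.

(b) Volume: 681 m³ = 681,000 L.
(b) Alkalinity to neutralize: (139 − 74) = 65 mg/L as CaCO₃ × 681,000 L = 44,260 g as CaCO₃.
(b) Equivalents of H⁺ required: 44,260 ÷ 50 g/eq = 885.3 eq = 885.3 mol HCl.
(b) Mass of HCl: 885.3 × 36.5 = 32,310 g.
(b) Mass of 20.1% solution: 32,310 / 0.201 = 160,800 g.
(b) Volume: 160,800 g ÷ 1.09 g/mL = 147,500 mL.

(a) 78.0%; (b) 147 L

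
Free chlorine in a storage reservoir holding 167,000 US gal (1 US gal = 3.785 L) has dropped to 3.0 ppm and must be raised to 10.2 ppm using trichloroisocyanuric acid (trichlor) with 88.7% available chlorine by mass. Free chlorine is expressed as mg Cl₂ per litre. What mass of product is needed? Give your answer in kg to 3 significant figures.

5.13 kg

Volume: 167,000 US gal × 3.785 L/gal = 632,095 L.
Chlorine deficit: 10.2 − 3.0 = 7.2 ppm = 7.2 mg/L as Cl₂.
Cl₂ equivalent needed: 7.2 mg/L × 632,095 L = 4,551,000 mg = 4551 g.
Product at 88.7% available chlorine: 4551 / 0.887 = 5131 g.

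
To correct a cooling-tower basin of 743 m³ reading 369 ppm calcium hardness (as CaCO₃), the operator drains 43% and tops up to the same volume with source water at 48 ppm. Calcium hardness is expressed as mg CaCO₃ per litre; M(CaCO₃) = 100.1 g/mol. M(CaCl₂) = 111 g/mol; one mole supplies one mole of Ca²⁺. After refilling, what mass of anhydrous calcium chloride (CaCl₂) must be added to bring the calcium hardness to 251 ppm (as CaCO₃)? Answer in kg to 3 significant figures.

Volume: 743 m³ = 743,000 L.
After draining 43% and refilling: 369 × 0.57 + 48 × 0.43 = 230.97 ppm.
Deficit to target: 251 − 230.97 = 20.03 mg/L.
As CaCO₃: 20.03 mg/L × 743,000 L = 14,880 g; ÷ 100.1 = 148.7 mol Ca²⁺.
Mass: 148.7 × 111 = 16,500 g.

16.5 kg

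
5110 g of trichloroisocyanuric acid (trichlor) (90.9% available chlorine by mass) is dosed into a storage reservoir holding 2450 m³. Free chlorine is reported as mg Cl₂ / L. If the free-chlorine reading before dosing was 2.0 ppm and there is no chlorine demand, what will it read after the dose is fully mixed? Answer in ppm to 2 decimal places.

Volume: 2450 m³ = 2,450,000 L.
Available chlorine delivered: 5110 g × 0.909 = 4645 g as Cl₂.
Concentration rise: 4645 g / 2,450,000 L = 1.896 mg/L = 1.90 ppm.
Final FC: 2.0 + 1.90 = 3.90 ppm.

3.90 ppm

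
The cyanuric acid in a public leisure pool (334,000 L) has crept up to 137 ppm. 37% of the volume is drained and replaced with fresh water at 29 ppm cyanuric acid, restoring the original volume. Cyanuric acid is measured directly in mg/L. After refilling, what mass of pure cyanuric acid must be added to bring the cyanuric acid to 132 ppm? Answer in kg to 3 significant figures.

11.7 kg

After draining 37% and refilling: 137 × 0.63 + 29 × 0.37 = 97.04 ppm.
Deficit to target: 132 − 97.04 = 34.96 mg/L.
Mass: 34.96 mg/L × 334,000 L = 11,680 g cyanuric acid.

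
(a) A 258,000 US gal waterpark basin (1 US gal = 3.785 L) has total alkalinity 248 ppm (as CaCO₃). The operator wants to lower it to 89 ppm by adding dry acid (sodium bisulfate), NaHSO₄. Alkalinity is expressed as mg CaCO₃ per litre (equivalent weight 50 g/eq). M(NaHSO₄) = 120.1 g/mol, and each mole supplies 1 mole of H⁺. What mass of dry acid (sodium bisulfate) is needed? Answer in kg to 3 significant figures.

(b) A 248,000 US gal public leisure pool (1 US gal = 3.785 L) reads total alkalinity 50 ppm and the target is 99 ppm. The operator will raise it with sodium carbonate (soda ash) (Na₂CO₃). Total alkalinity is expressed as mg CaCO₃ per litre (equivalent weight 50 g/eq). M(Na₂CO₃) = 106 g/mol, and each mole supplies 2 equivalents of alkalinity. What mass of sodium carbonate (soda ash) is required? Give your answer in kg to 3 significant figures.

(a) 373 kg; (b) 48.8 kg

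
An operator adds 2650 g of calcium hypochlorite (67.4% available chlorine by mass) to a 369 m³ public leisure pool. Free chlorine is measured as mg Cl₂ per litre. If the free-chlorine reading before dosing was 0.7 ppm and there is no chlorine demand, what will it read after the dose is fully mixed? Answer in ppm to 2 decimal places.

5.54 ppm

Volume: 369 m³ = 369,000 L.
Available chlorine delivered: 2650 g × 0.674 = 1786 g as Cl₂.
Concentration rise: 1786 g / 369,000 L = 4.84 mg/L = 4.84 ppm.
Final FC: 0.7 + 4.84 = 5.54 ppm.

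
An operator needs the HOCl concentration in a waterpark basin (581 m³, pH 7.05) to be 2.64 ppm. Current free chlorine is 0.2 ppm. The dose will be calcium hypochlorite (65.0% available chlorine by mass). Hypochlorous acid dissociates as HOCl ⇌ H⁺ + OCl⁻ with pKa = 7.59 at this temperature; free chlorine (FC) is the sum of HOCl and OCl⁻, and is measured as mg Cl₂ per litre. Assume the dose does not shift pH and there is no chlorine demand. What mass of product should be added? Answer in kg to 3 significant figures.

Volume: 581 m³ = 581,000 L.
[OCl⁻]/[HOCl] = 10^(pH − pKa) = 10^(7.05 − 7.59) = 0.2884; fraction as HOCl = 1/(1 + 0.2884) = 0.7762.
Free chlorine required for 2.64 ppm HOCl: 2.64 / 0.7762 = 3.401 ppm.
FC to add: 3.401 − 0.2 = 3.201 mg/L as Cl₂.
Cl₂ equivalent: 3.201 mg/L × 581,000 L = 1860 g.
Product at 65.0% available Cl: 1860 / 0.65 = 2862 g.

2.86 kg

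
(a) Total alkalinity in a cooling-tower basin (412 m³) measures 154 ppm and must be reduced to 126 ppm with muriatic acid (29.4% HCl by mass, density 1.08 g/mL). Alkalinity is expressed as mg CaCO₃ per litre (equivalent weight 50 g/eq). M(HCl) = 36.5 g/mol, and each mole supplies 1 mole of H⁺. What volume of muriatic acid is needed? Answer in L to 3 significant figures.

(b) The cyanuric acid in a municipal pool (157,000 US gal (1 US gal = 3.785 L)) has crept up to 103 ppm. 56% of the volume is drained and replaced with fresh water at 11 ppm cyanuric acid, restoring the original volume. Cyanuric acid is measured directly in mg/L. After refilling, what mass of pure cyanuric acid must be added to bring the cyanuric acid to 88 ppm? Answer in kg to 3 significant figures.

(a) 26.5 L; (b) 21.7 kg

(a) Volume: 412 m³ = 412,000 L.
(a) Alkalinity to neutralize: (154 − 126) = 28 mg/L as CaCO₃ × 412,000 L = 11,540 g as CaCO₃.
(a) Equivalents of H⁺ required: 11,540 ÷ 50 g/eq = 230.7 eq = 230.7 mol HCl.
(a) Mass of HCl: 230.7 × 36.5 = 8421 g.
(a) Mass of 29.4% solution: 8421 / 0.294 = 28,640 g.
(a) Volume: 28,640 g ÷ 1.08 g/mL = 26,520 mL.

(b) Volume: 157,000 US gal × 3.785 L/gal = 594,245 L.
(b) After draining 56% and refilling: 103 × 0.44 + 11 × 0.56 = 51.48 ppm.
(b) Deficit to target: 88 − 51.48 = 36.52 mg/L.
(b) Mass: 36.52 mg/L × 594,245 L = 21,700 g cyanuric acid.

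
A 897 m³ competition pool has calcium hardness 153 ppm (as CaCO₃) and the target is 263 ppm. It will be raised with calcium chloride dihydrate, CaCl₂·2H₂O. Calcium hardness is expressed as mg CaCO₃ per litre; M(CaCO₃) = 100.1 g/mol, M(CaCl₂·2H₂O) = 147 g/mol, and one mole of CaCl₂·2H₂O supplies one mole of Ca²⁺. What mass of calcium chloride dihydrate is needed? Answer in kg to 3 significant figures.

Volume: 897 m³ = 897,000 L.
Hardness to add: (263 − 153) = 110 mg/L as CaCO₃ × 897,000 L = 98,670 g as CaCO₃.
Moles of Ca²⁺ (1 mol Ca²⁺ ≡ 1 mol CaCO₃): 98,670 / 100.1 g/mol = 985.7 mol.
Mass of CaCl₂·2H₂O: 985.7 × 147 = 144,900 g.

145 kg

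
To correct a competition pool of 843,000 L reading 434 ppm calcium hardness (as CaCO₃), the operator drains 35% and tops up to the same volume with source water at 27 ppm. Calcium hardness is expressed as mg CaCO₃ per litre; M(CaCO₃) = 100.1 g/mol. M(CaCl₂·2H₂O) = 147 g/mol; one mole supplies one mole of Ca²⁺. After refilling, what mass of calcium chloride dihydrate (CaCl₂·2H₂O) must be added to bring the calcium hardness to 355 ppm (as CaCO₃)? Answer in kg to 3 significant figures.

78.5 kg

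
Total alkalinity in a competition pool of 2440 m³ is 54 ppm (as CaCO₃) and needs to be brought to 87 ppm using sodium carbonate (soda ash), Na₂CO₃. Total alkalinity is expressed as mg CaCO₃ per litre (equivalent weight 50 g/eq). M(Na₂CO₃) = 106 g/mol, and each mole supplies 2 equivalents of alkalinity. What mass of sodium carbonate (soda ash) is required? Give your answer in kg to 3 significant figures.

85.4 kg

Volume: 2440 m³ = 2,440,000 L.
Alkalinity to add: (87 − 54) = 33 mg/L as CaCO₃ × 2,440,000 L = 80,520 g as CaCO₃.
Equivalents: 80,520 g ÷ 50 g/eq = 1610 eq.
Each mole of Na₂CO₃ supplies 2 eq, so 1610 / 2 = 805.2 mol.
Mass: 805.2 mol × 106 g/mol = 85,350 g.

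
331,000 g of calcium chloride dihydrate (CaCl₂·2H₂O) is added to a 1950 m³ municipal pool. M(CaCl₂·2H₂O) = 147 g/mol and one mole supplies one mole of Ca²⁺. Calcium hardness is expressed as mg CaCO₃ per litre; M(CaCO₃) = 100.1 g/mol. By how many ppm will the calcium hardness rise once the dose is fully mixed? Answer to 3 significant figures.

Volume: 1950 m³ = 1,950,000 L.
Moles of Ca²⁺: 331,000 g ÷ 147 g/mol = 2252 mol.
As CaCO₃: 2252 mol × 100.1 g/mol = 225,400 g.
Rise: 225,400 g / 1,950,000 L × 1000 = 115.6 mg/L.

116 ppm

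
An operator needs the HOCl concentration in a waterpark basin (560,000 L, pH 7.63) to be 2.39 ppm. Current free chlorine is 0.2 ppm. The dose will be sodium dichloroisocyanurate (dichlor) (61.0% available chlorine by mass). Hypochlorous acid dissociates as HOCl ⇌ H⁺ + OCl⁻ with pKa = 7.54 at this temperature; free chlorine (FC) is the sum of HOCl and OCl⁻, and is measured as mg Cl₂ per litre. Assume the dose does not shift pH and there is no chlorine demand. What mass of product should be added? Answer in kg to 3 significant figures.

4.71 kg

[OCl⁻]/[HOCl] = 10^(pH − pKa) = 10^(7.63 − 7.54) = 1.23; fraction as HOCl = 1/(1 + 1.23) = 0.4484.
Free chlorine required for 2.39 ppm HOCl: 2.39 / 0.4484 = 5.33 ppm.
FC to add: 5.33 − 0.2 = 5.13 mg/L as Cl₂.
Cl₂ equivalent: 5.13 mg/L × 560,000 L = 2873 g.
Product at 61.0% available Cl: 2873 / 0.61 = 4710 g.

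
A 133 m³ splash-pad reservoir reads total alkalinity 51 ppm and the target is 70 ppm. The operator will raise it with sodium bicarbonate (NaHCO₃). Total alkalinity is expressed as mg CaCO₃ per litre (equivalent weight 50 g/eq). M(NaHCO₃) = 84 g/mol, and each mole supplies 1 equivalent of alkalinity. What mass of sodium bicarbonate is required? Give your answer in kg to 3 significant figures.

4.25 kg

Volume: 133 m³ = 133,000 L.
Alkalinity to add: (70 − 51) = 19 mg/L as CaCO₃ × 133,000 L = 2527 g as CaCO₃.
Equivalents: 2527 g ÷ 50 g/eq = 50.54 eq.
NaHCO₃ supplies 1 eq per mole → 50.54 mol.
Mass: 50.54 mol × 84 g/mol = 4245 g.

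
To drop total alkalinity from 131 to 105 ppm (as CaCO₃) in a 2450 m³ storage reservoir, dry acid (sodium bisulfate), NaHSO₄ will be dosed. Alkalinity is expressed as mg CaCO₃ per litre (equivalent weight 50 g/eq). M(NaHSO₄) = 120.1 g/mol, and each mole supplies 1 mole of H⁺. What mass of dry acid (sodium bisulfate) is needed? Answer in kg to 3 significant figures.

Volume: 2450 m³ = 2,450,000 L.
Alkalinity to neutralize: (131 − 105) = 26 mg/L as CaCO₃ × 2,450,000 L = 63,700 g as CaCO₃.
Equivalents of H⁺ required: 63,700 ÷ 50 g/eq = 1274 eq = 1274 mol NaHSO₄.
Mass of NaHSO₄: 1274 × 120.1 = 153,000 g.

153 kg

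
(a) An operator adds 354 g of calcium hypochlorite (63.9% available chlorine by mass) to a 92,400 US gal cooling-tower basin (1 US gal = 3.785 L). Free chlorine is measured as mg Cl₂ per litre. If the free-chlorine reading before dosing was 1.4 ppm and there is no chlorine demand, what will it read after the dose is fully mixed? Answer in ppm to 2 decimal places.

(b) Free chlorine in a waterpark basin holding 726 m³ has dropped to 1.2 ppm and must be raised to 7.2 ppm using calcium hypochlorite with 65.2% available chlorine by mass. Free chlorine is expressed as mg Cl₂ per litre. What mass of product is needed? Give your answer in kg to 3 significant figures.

(a) Volume: 92,400 US gal × 3.785 L/gal = 349,734 L.
(a) Available chlorine delivered: 354 g × 0.639 = 226.2 g as Cl₂.
(a) Concentration rise: 226.2 g / 349,734 L = 0.6468 mg/L = 0.65 ppm.
(a) Final FC: 1.4 + 0.65 = 2.05 ppm.

(b) Volume: 726 m³ = 726,000 L.
(b) Chlorine deficit: 7.2 − 1.2 = 6 ppm = 6 mg/L as Cl₂.
(b) Cl₂ equivalent needed: 6 mg/L × 726,000 L = 4,356,000 mg = 4356 g.
(b) Product at 65.2% available chlorine: 4356 / 0.652 = 6681 g.

(a) 2.05 ppm; (b) 6.68 kg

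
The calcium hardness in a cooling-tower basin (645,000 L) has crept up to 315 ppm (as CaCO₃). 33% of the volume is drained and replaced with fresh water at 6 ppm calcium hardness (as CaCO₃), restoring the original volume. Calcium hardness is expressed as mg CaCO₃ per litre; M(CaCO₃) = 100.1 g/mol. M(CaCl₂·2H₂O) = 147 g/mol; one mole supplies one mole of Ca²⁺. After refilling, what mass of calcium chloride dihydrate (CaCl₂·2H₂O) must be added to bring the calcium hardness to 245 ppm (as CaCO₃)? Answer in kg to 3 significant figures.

After draining 33% and refilling: 315 × 0.67 + 6 × 0.33 = 213.03 ppm.
Deficit to target: 245 − 213.03 = 31.97 mg/L.
As CaCO₃: 31.97 mg/L × 645,000 L = 20,620 g; ÷ 100.1 = 206 mol Ca²⁺.
Mass: 206 × 147 = 30,280 g.

30.3 kg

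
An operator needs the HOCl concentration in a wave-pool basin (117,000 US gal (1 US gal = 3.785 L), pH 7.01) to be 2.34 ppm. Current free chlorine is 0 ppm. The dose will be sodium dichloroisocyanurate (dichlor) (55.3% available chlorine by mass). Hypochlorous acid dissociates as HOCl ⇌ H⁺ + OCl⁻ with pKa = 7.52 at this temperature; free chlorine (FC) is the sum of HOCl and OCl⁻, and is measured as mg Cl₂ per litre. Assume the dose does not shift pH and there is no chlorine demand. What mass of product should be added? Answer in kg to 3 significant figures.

2.45 kg

Volume: 117,000 US gal × 3.785 L/gal = 442,845 L.
[OCl⁻]/[HOCl] = 10^(pH − pKa) = 10^(7.01 − 7.52) = 0.309; fraction as HOCl = 1/(1 + 0.309) = 0.7639.
Free chlorine required for 2.34 ppm HOCl: 2.34 / 0.7639 = 3.063 ppm.
FC to add: 3.063 − 0 = 3.063 mg/L as Cl₂.
Cl₂ equivalent: 3.063 mg/L × 442,845 L = 1356 g.
Product at 55.3% available Cl: 1356 / 0.553 = 2453 g.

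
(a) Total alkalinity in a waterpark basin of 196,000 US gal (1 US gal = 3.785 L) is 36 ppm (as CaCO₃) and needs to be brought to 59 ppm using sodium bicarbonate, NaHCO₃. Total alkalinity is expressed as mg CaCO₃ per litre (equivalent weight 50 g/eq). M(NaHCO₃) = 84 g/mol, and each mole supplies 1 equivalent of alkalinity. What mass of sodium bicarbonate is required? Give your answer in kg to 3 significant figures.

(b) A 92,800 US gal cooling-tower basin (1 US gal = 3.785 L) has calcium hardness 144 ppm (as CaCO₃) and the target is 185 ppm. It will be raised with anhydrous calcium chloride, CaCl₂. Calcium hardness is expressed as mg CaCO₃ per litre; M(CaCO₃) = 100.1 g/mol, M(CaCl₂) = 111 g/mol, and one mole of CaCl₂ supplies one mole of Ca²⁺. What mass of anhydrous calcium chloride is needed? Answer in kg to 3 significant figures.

(a) 28.7 kg; (b) 16.0 kg

(a) Volume: 196,000 US gal × 3.785 L/gal = 741,860 L.
(a) Alkalinity to add: (59 − 36) = 23 mg/L as CaCO₃ × 741,860 L = 17,060 g as CaCO₃.
(a) Equivalents: 17,060 g ÷ 50 g/eq = 341.3 eq.
(a) NaHCO₃ supplies 1 eq per mole → 341.3 mol.
(a) Mass: 341.3 mol × 84 g/mol = 28,670 g.

(b) Volume: 92,800 US gal × 3.785 L/gal = 351,248 L.
(b) Hardness to add: (185 − 144) = 41 mg/L as CaCO₃ × 351,248 L = 14,400 g as CaCO₃.
(b) Moles of Ca²⁺ (1 mol Ca²⁺ ≡ 1 mol CaCO₃): 14,400 / 100.1 g/mol = 143.9 mol.
(b) Mass of CaCl₂: 143.9 × 111 = 15,970 g.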